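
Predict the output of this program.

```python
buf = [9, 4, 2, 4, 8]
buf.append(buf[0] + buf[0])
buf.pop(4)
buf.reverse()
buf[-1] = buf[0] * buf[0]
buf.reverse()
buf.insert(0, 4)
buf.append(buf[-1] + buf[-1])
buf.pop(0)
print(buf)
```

append buf[0]+buf[0] = 9+9 = 18 → [9, 4, 2, 4, 8, 18]
pop(4) removes 8 → [9, 4, 2, 4, 18]
reverse → [18, 4, 2, 4, 9]
buf[-1] = buf[0]*buf[0] = 18*18 = 324 → [18, 4, 2, 4, 324]
reverse → [324, 4, 2, 4, 18]
insert 4 at 0 → [4, 324, 4, 2, 4, 18]
append buf[-1]+buf[-1] = 18+18 = 36 → [4, 324, 4, 2, 4, 18, 36]
pop(0) removes 4 → [324, 4, 2, 4, 18, 36]

[324, 4, 2, 4, 18, 36]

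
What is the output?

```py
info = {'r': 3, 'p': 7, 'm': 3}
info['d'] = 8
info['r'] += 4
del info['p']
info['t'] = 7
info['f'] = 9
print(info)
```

info['d'] = 8 → {'r': 3, 'p': 7, 'm': 3, 'd': 8}
info['r'] = 3+4 = 7 → {'r': 7, 'p': 7, 'm': 3, 'd': 8}
del 'p' → {'r': 7, 'm': 3, 'd': 8}
info['t'] = 7 → {'r': 7, 'm': 3, 'd': 8, 't': 7}
info['f'] = 9 → {'r': 7, 'm': 3, 'd': 8, 't': 7, 'f': 9}

{'r': 7, 'm': 3, 'd': 8, 't': 7, 'f': 9}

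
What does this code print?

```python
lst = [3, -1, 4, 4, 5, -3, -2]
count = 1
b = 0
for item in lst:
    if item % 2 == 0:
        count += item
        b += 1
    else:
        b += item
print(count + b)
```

item=3: not even; b=3
item=-1: not even; b=2
item=4: even, count = 1+4 = 5; b=3
item=4: even, count = 5+4 = 9; b=4
item=5: not even; b=9
item=-3: not even; b=6
item=-2: even, count = 9+(-2) = 7; b=7
count+b = 7+7 = 14

14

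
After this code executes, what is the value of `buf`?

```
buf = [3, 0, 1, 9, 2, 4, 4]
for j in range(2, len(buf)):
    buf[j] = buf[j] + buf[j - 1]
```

[3, 0, 1, 10, 12, 16, 20]

j=2: buf[2] = 1+0 = 1 → [3, 0, 1, 9, 2, 4, 4]
j=3: buf[3] = 9+1 = 10 → [3, 0, 1, 10, 2, 4, 4]
j=4: buf[4] = 2+10 = 12 → [3, 0, 1, 10, 12, 4, 4]
j=5: buf[5] = 4+12 = 16 → [3, 0, 1, 10, 12, 16, 4]
j=6: buf[6] = 4+16 = 20 → [3, 0, 1, 10, 12, 16, 20]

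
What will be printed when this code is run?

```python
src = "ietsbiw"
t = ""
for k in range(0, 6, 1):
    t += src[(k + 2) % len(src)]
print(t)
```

k=0: add src[2]='t' → 't'
k=1: add src[3]='s' → 'ts'
k=2: add src[4]='b' → 'tsb'
k=3: add src[5]='i' → 'tsbi'
k=4: add src[6]='w' → 'tsbiw'
k=5: add src[0]='i' → 'tsbiwi'

tsbiwi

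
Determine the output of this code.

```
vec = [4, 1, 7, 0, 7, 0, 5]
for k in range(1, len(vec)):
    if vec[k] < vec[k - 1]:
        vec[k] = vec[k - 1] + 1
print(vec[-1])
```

11

k=1: 1<4, vec[1] = 4+1 = 5 → [4, 5, 7, 0, 7, 0, 5]
k=2: 7>=5, unchanged → [4, 5, 7, 0, 7, 0, 5]
k=3: 0<7, vec[3] = 7+1 = 8 → [4, 5, 7, 8, 7, 0, 5]
k=4: 7<8, vec[4] = 8+1 = 9 → [4, 5, 7, 8, 9, 0, 5]
k=5: 0<9, vec[5] = 9+1 = 10 → [4, 5, 7, 8, 9, 10, 5]
k=6: 5<10, vec[6] = 10+1 = 11 → [4, 5, 7, 8, 9, 10, 11]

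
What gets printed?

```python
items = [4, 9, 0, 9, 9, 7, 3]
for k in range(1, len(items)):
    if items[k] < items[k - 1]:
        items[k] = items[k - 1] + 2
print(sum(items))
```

88

k=1: 9>=4, unchanged → [4, 9, 0, 9, 9, 7, 3]
k=2: 0<9, items[2] = 9+2 = 11 → [4, 9, 11, 9, 9, 7, 3]
k=3: 9<11, items[3] = 11+2 = 13 → [4, 9, 11, 13, 9, 7, 3]
k=4: 9<13, items[4] = 13+2 = 15 → [4, 9, 11, 13, 15, 7, 3]
k=5: 7<15, items[5] = 15+2 = 17 → [4, 9, 11, 13, 15, 17, 3]
k=6: 3<17, items[6] = 17+2 = 19 → [4, 9, 11, 13, 15, 17, 19]
sum = 88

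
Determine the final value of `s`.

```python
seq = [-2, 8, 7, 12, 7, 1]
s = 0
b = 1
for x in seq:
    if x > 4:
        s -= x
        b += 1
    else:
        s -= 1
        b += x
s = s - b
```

-40

x=-2: not >4, s = 0-1 = -1; b=-1
x=8: >4, s = (-1)-8 = -9; b=0
x=7: >4, s = (-9)-7 = -16; b=1
x=12: >4, s = (-16)-12 = -28; b=2
x=7: >4, s = (-28)-7 = -35; b=3
x=1: not >4, s = (-35)-1 = -36; b=4
s-b = (-36)-4 = -40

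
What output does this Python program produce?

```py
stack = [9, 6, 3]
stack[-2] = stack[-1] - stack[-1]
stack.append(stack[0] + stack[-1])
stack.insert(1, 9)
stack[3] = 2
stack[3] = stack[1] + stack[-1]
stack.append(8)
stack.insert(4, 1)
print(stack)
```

stack[-2] = stack[-1]-stack[-1] = 3-3 = 0 → [9, 0, 3]
append stack[0]+stack[-1] = 9+3 = 12 → [9, 0, 3, 12]
insert 9 at 1 → [9, 9, 0, 3, 12]
stack[3] = 2 → [9, 9, 0, 2, 12]
stack[3] = stack[1]+stack[-1] = 9+12 = 21 → [9, 9, 0, 21, 12]
append 8 → [9, 9, 0, 21, 12, 8]
insert 1 at 4 → [9, 9, 0, 21, 1, 12, 8]

[9, 9, 0, 21, 1, 12, 8]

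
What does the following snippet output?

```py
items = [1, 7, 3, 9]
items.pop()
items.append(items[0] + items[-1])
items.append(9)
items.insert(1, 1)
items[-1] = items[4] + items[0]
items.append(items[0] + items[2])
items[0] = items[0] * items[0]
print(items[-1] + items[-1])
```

16

pop() removes 9 → [1, 7, 3]
append items[0]+items[-1] = 1+3 = 4 → [1, 7, 3, 4]
append 9 → [1, 7, 3, 4, 9]
insert 1 at 1 → [1, 1, 7, 3, 4, 9]
items[-1] = items[4]+items[0] = 4+1 = 5 → [1, 1, 7, 3, 4, 5]
append items[0]+items[2] = 1+7 = 8 → [1, 1, 7, 3, 4, 5, 8]
items[0] = items[0]*items[0] = 1*1 = 1 → [1, 1, 7, 3, 4, 5, 8]
items[-1]+items[-1] = 8+8 = 16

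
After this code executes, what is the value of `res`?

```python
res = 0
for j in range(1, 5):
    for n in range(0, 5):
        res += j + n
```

90

j=1,n=0: res = 0+1 = 1
j=1,n=1: res = 1+2 = 3
j=1,n=2: res = 3+3 = 6
j=1,n=3: res = 6+4 = 10
j=1,n=4: res = 10+5 = 15
j=2,n=0: res = 15+2 = 17
j=2,n=1: res = 17+3 = 20
j=2,n=2: res = 20+4 = 24
j=2,n=3: res = 24+5 = 29
j=2,n=4: res = 29+6 = 35
j=3,n=0: res = 35+3 = 38
j=3,n=1: res = 38+4 = 42
j=3,n=2: res = 42+5 = 47
j=3,n=3: res = 47+6 = 53
j=3,n=4: res = 53+7 = 60
j=4,n=0: res = 60+4 = 64
j=4,n=1: res = 64+5 = 69
j=4,n=2: res = 69+6 = 75
j=4,n=3: res = 75+7 = 82
j=4,n=4: res = 82+8 = 90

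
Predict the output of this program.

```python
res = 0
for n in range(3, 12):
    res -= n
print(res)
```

n=3: res = 0-3 = -3
n=4: res = (-3)-4 = -7
n=5: res = (-7)-5 = -12
n=6: res = (-12)-6 = -18
n=7: res = (-18)-7 = -25
n=8: res = (-25)-8 = -33
n=9: res = (-33)-9 = -42
n=10: res = (-42)-10 = -52
n=11: res = (-52)-11 = -63

-63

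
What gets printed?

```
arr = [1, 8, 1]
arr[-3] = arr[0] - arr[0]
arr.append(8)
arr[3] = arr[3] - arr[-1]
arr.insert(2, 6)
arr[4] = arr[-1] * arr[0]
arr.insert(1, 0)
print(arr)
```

[0, 0, 8, 6, 1, 0]

arr[-3] = arr[0]-arr[0] = 1-1 = 0 → [0, 8, 1]
append 8 → [0, 8, 1, 8]
arr[3] = arr[3]-arr[-1] = 8-8 = 0 → [0, 8, 1, 0]
insert 6 at 2 → [0, 8, 6, 1, 0]
arr[4] = arr[-1]*arr[0] = 0*0 = 0 → [0, 8, 6, 1, 0]
insert 0 at 1 → [0, 0, 8, 6, 1, 0]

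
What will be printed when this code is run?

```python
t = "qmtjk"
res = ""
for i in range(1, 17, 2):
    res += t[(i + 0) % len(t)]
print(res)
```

i=1: add t[1]='m' → 'm'
i=3: add t[3]='j' → 'mj'
i=5: add t[0]='q' → 'mjq'
i=7: add t[2]='t' → 'mjqt'
i=9: add t[4]='k' → 'mjqtk'
i=11: add t[1]='m' → 'mjqtkm'
i=13: add t[3]='j' → 'mjqtkmj'
i=15: add t[0]='q' → 'mjqtkmjq'

mjqtkmjq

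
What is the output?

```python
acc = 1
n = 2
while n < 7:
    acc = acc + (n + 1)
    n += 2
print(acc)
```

n=2: acc = 1+3 = 4
n=4: acc = 4+5 = 9
n=6: acc = 9+7 = 16

16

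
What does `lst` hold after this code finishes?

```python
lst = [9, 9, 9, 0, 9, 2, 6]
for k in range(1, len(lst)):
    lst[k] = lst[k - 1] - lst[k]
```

k=1: lst[1] = 9-9 = 0 → [9, 0, 9, 0, 9, 2, 6]
k=2: lst[2] = 0-9 = -9 → [9, 0, -9, 0, 9, 2, 6]
k=3: lst[3] = (-9)-0 = -9 → [9, 0, -9, -9, 9, 2, 6]
k=4: lst[4] = (-9)-9 = -18 → [9, 0, -9, -9, -18, 2, 6]
k=5: lst[5] = (-18)-2 = -20 → [9, 0, -9, -9, -18, -20, 6]
k=6: lst[6] = (-20)-6 = -26 → [9, 0, -9, -9, -18, -20, -26]

[9, 0, -9, -9, -18, -20, -26]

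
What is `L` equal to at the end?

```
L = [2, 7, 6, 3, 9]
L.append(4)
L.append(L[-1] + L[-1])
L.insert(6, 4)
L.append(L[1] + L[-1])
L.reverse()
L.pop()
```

append 4 → [2, 7, 6, 3, 9, 4]
append L[-1]+L[-1] = 4+4 = 8 → [2, 7, 6, 3, 9, 4, 8]
insert 4 at 6 → [2, 7, 6, 3, 9, 4, 4, 8]
append L[1]+L[-1] = 7+8 = 15 → [2, 7, 6, 3, 9, 4, 4, 8, 15]
reverse → [15, 8, 4, 4, 9, 3, 6, 7, 2]
pop() removes 2 → [15, 8, 4, 4, 9, 3, 6, 7]

[15, 8, 4, 4, 9, 3, 6, 7]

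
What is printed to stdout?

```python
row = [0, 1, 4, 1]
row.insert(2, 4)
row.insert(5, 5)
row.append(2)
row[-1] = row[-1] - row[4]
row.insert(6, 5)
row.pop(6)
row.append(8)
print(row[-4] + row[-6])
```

5

insert 4 at 2 → [0, 1, 4, 4, 1]
insert 5 at 5 → [0, 1, 4, 4, 1, 5]
append 2 → [0, 1, 4, 4, 1, 5, 2]
row[-1] = row[-1]-row[4] = 2-1 = 1 → [0, 1, 4, 4, 1, 5, 1]
insert 5 at 6 → [0, 1, 4, 4, 1, 5, 5, 1]
pop(6) removes 5 → [0, 1, 4, 4, 1, 5, 1]
append 8 → [0, 1, 4, 4, 1, 5, 1, 8]
row[-4]+row[-6] = 1+4 = 5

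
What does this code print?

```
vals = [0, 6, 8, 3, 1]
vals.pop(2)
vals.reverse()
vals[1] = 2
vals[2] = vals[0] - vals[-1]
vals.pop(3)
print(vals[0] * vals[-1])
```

pop(2) removes 8 → [0, 6, 3, 1]
reverse → [1, 3, 6, 0]
vals[1] = 2 → [1, 2, 6, 0]
vals[2] = vals[0]-vals[-1] = 1-0 = 1 → [1, 2, 1, 0]
pop(3) removes 0 → [1, 2, 1]
vals[0]*vals[-1] = 1*1 = 1

1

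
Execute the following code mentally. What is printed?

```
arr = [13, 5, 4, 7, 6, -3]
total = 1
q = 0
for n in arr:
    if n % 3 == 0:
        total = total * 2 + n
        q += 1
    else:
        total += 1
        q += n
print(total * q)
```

n=13: not %3==0, total = 1+1 = 2; q=13
n=5: not %3==0, total = 2+1 = 3; q=18
n=4: not %3==0, total = 3+1 = 4; q=22
n=7: not %3==0, total = 4+1 = 5; q=29
n=6: %3==0, total = 5*2+6 = 16; q=30
n=-3: %3==0, total = 16*2+(-3) = 29; q=31
total*q = 29*31 = 899

899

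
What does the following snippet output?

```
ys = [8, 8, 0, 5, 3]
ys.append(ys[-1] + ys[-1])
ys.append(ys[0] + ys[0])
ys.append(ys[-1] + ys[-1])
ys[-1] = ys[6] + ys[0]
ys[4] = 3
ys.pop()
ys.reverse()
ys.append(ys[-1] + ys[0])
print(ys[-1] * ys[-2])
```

192

append ys[-1]+ys[-1] = 3+3 = 6 → [8, 8, 0, 5, 3, 6]
append ys[0]+ys[0] = 8+8 = 16 → [8, 8, 0, 5, 3, 6, 16]
append ys[-1]+ys[-1] = 16+16 = 32 → [8, 8, 0, 5, 3, 6, 16, 32]
ys[-1] = ys[6]+ys[0] = 16+8 = 24 → [8, 8, 0, 5, 3, 6, 16, 24]
ys[4] = 3 → [8, 8, 0, 5, 3, 6, 16, 24]
pop() removes 24 → [8, 8, 0, 5, 3, 6, 16]
reverse → [16, 6, 3, 5, 0, 8, 8]
append ys[-1]+ys[0] = 8+16 = 24 → [16, 6, 3, 5, 0, 8, 8, 24]
ys[-1]*ys[-2] = 24*8 = 192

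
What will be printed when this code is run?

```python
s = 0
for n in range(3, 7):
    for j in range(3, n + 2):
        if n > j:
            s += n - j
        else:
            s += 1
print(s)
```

n=3,j=3: not 3>3, s = 0+1 = 1
n=3,j=4: not 3>4, s = 1+1 = 2
n=4,j=3: 4>3, s = 2+1 = 3
n=4,j=4: not 4>4, s = 3+1 = 4
n=4,j=5: not 4>5, s = 4+1 = 5
n=5,j=3: 5>3, s = 5+2 = 7
n=5,j=4: 5>4, s = 7+1 = 8
n=5,j=5: not 5>5, s = 8+1 = 9
n=5,j=6: not 5>6, s = 9+1 = 10
n=6,j=3: 6>3, s = 10+3 = 13
n=6,j=4: 6>4, s = 13+2 = 15
n=6,j=5: 6>5, s = 15+1 = 16
n=6,j=6: not 6>6, s = 16+1 = 17
n=6,j=7: not 6>7, s = 17+1 = 18

18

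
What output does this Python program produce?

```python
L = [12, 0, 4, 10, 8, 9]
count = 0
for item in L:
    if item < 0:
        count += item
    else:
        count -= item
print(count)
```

item=12: not <0, count = 0-12 = -12
item=0: not <0, count = (-12)-0 = -12
item=4: not <0, count = (-12)-4 = -16
item=10: not <0, count = (-16)-10 = -26
item=8: not <0, count = (-26)-8 = -34
item=9: not <0, count = (-34)-9 = -43

-43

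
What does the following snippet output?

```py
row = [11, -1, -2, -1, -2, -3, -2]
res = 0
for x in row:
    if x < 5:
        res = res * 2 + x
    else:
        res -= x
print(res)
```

x=11: not <5, res = 0-11 = -11
x=-1: <5, res = (-11)*2+(-1) = -23
x=-2: <5, res = (-23)*2+(-2) = -48
x=-1: <5, res = (-48)*2+(-1) = -97
x=-2: <5, res = (-97)*2+(-2) = -196
x=-3: <5, res = (-196)*2+(-3) = -395
x=-2: <5, res = (-395)*2+(-2) = -792

-792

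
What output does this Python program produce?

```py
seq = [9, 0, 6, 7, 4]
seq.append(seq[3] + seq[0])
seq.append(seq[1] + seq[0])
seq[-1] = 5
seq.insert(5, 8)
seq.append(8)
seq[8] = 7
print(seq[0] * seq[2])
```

append seq[3]+seq[0] = 7+9 = 16 → [9, 0, 6, 7, 4, 16]
append seq[1]+seq[0] = 0+9 = 9 → [9, 0, 6, 7, 4, 16, 9]
seq[-1] = 5 → [9, 0, 6, 7, 4, 16, 5]
insert 8 at 5 → [9, 0, 6, 7, 4, 8, 16, 5]
append 8 → [9, 0, 6, 7, 4, 8, 16, 5, 8]
seq[8] = 7 → [9, 0, 6, 7, 4, 8, 16, 5, 7]
seq[0]*seq[2] = 9*6 = 54

54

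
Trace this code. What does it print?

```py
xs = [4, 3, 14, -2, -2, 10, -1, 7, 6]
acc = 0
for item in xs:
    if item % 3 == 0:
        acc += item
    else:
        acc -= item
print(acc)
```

item=4: not %3==0, acc = 0-4 = -4
item=3: %3==0, acc = (-4)+3 = -1
item=14: not %3==0, acc = (-1)-14 = -15
item=-2: not %3==0, acc = (-15)-(-2) = -13
item=-2: not %3==0, acc = (-13)-(-2) = -11
item=10: not %3==0, acc = (-11)-10 = -21
item=-1: not %3==0, acc = (-21)-(-1) = -20
item=7: not %3==0, acc = (-20)-7 = -27
item=6: %3==0, acc = (-27)+6 = -21

-21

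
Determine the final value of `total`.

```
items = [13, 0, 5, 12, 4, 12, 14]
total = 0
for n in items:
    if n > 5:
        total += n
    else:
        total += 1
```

n=13: >5, total = 0+13 = 13
n=0: not >5, total = 13+1 = 14
n=5: not >5, total = 14+1 = 15
n=12: >5, total = 15+12 = 27
n=4: not >5, total = 27+1 = 28
n=12: >5, total = 28+12 = 40
n=14: >5, total = 40+14 = 54

54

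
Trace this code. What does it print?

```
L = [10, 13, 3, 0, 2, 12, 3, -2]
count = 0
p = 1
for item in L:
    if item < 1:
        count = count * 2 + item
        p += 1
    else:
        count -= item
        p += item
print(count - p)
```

item=10: not <1, count = 0-10 = -10; p=11
item=13: not <1, count = (-10)-13 = -23; p=24
item=3: not <1, count = (-23)-3 = -26; p=27
item=0: <1, count = (-26)*2+0 = -52; p=28
item=2: not <1, count = (-52)-2 = -54; p=30
item=12: not <1, count = (-54)-12 = -66; p=42
item=3: not <1, count = (-66)-3 = -69; p=45
item=-2: <1, count = (-69)*2+(-2) = -140; p=46
count-p = (-140)-46 = -186

-186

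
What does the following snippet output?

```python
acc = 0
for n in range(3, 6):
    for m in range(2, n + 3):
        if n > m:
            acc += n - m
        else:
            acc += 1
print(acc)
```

n=3,m=2: 3>2, acc = 0+1 = 1
n=3,m=3: not 3>3, acc = 1+1 = 2
n=3,m=4: not 3>4, acc = 2+1 = 3
n=3,m=5: not 3>5, acc = 3+1 = 4
n=4,m=2: 4>2, acc = 4+2 = 6
n=4,m=3: 4>3, acc = 6+1 = 7
n=4,m=4: not 4>4, acc = 7+1 = 8
n=4,m=5: not 4>5, acc = 8+1 = 9
n=4,m=6: not 4>6, acc = 9+1 = 10
n=5,m=2: 5>2, acc = 10+3 = 13
n=5,m=3: 5>3, acc = 13+2 = 15
n=5,m=4: 5>4, acc = 15+1 = 16
n=5,m=5: not 5>5, acc = 16+1 = 17
n=5,m=6: not 5>6, acc = 17+1 = 18
n=5,m=7: not 5>7, acc = 18+1 = 19

19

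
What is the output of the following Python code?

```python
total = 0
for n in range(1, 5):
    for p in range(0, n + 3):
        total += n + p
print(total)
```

n=1,p=0: total = 0+1 = 1
n=1,p=1: total = 1+2 = 3
n=1,p=2: total = 3+3 = 6
n=1,p=3: total = 6+4 = 10
n=2,p=0: total = 10+2 = 12
n=2,p=1: total = 12+3 = 15
n=2,p=2: total = 15+4 = 19
n=2,p=3: total = 19+5 = 24
n=2,p=4: total = 24+6 = 30
n=3,p=0: total = 30+3 = 33
n=3,p=1: total = 33+4 = 37
n=3,p=2: total = 37+5 = 42
n=3,p=3: total = 42+6 = 48
n=3,p=4: total = 48+7 = 55
n=3,p=5: total = 55+8 = 63
n=4,p=0: total = 63+4 = 67
n=4,p=1: total = 67+5 = 72
n=4,p=2: total = 72+6 = 78
n=4,p=3: total = 78+7 = 85
n=4,p=4: total = 85+8 = 93
n=4,p=5: total = 93+9 = 102
n=4,p=6: total = 102+10 = 112

112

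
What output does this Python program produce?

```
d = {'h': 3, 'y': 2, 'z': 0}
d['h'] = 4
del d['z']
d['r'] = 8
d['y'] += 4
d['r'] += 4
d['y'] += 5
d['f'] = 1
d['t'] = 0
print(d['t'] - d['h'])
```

d['h'] = 4 → {'h': 4, 'y': 2, 'z': 0}
del 'z' → {'h': 4, 'y': 2}
d['r'] = 8 → {'h': 4, 'y': 2, 'r': 8}
d['y'] = 2+4 = 6 → {'h': 4, 'y': 6, 'r': 8}
d['r'] = 8+4 = 12 → {'h': 4, 'y': 6, 'r': 12}
d['y'] = 6+5 = 11 → {'h': 4, 'y': 11, 'r': 12}
d['f'] = 1 → {'h': 4, 'y': 11, 'r': 12, 'f': 1}
d['t'] = 0 → {'h': 4, 'y': 11, 'r': 12, 'f': 1, 't': 0}
d['t']-d['h'] = 0-4 = -4

-4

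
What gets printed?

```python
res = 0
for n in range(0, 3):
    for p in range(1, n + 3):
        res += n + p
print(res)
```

n=0,p=1: res = 0+1 = 1
n=0,p=2: res = 1+2 = 3
n=1,p=1: res = 3+2 = 5
n=1,p=2: res = 5+3 = 8
n=1,p=3: res = 8+4 = 12
n=2,p=1: res = 12+3 = 15
n=2,p=2: res = 15+4 = 19
n=2,p=3: res = 19+5 = 24
n=2,p=4: res = 24+6 = 30

30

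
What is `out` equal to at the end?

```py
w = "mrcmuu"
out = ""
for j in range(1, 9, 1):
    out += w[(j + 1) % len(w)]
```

j=1: add w[2]='c' → 'c'
j=2: add w[3]='m' → 'cm'
j=3: add w[4]='u' → 'cmu'
j=4: add w[5]='u' → 'cmuu'
j=5: add w[0]='m' → 'cmuum'
j=6: add w[1]='r' → 'cmuumr'
j=7: add w[2]='c' → 'cmuumrc'
j=8: add w[3]='m' → 'cmuumrcm'

'cmuumrcm'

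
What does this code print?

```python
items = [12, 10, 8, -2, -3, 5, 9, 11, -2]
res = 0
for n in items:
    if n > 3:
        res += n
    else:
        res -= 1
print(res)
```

52

n=12: >3, res = 0+12 = 12
n=10: >3, res = 12+10 = 22
n=8: >3, res = 22+8 = 30
n=-2: not >3, res = 30-1 = 29
n=-3: not >3, res = 29-1 = 28
n=5: >3, res = 28+5 = 33
n=9: >3, res = 33+9 = 42
n=11: >3, res = 42+11 = 53
n=-2: not >3, res = 53-1 = 52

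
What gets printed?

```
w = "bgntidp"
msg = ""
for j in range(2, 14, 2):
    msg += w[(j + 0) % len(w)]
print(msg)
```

nipgtd

j=2: add w[2]='n' → 'n'
j=4: add w[4]='i' → 'ni'
j=6: add w[6]='p' → 'nip'
j=8: add w[1]='g' → 'nipg'
j=10: add w[3]='t' → 'nipgt'
j=12: add w[5]='d' → 'nipgtd'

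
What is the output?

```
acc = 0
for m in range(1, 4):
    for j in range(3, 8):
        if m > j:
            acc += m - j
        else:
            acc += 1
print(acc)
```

m=1,j=3: not 1>3, acc = 0+1 = 1
m=1,j=4: not 1>4, acc = 1+1 = 2
m=1,j=5: not 1>5, acc = 2+1 = 3
m=1,j=6: not 1>6, acc = 3+1 = 4
m=1,j=7: not 1>7, acc = 4+1 = 5
m=2,j=3: not 2>3, acc = 5+1 = 6
m=2,j=4: not 2>4, acc = 6+1 = 7
m=2,j=5: not 2>5, acc = 7+1 = 8
m=2,j=6: not 2>6, acc = 8+1 = 9
m=2,j=7: not 2>7, acc = 9+1 = 10
m=3,j=3: not 3>3, acc = 10+1 = 11
m=3,j=4: not 3>4, acc = 11+1 = 12
m=3,j=5: not 3>5, acc = 12+1 = 13
m=3,j=6: not 3>6, acc = 13+1 = 14
m=3,j=7: not 3>7, acc = 14+1 = 15

15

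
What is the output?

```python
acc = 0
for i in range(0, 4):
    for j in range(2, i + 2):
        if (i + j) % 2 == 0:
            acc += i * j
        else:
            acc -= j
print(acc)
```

i=1,j=2: odd sum, acc = 0-2 = -2
i=2,j=2: even sum, acc = (-2)+4 = 2
i=2,j=3: odd sum, acc = 2-3 = -1
i=3,j=2: odd sum, acc = (-1)-2 = -3
i=3,j=3: even sum, acc = (-3)+9 = 6
i=3,j=4: odd sum, acc = 6-4 = 2

2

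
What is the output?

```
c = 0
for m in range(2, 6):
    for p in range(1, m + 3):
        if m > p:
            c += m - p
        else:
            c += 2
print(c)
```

44

m=2,p=1: 2>1, c = 0+1 = 1
m=2,p=2: not 2>2, c = 1+2 = 3
m=2,p=3: not 2>3, c = 3+2 = 5
m=2,p=4: not 2>4, c = 5+2 = 7
m=3,p=1: 3>1, c = 7+2 = 9
m=3,p=2: 3>2, c = 9+1 = 10
m=3,p=3: not 3>3, c = 10+2 = 12
m=3,p=4: not 3>4, c = 12+2 = 14
m=3,p=5: not 3>5, c = 14+2 = 16
m=4,p=1: 4>1, c = 16+3 = 19
m=4,p=2: 4>2, c = 19+2 = 21
m=4,p=3: 4>3, c = 21+1 = 22
m=4,p=4: not 4>4, c = 22+2 = 24
m=4,p=5: not 4>5, c = 24+2 = 26
m=4,p=6: not 4>6, c = 26+2 = 28
m=5,p=1: 5>1, c = 28+4 = 32
m=5,p=2: 5>2, c = 32+3 = 35
m=5,p=3: 5>3, c = 35+2 = 37
m=5,p=4: 5>4, c = 37+1 = 38
m=5,p=5: not 5>5, c = 38+2 = 40
m=5,p=6: not 5>6, c = 40+2 = 42
m=5,p=7: not 5>7, c = 42+2 = 44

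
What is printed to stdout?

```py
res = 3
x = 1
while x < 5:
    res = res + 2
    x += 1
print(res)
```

11

x=1: res = 3+2 = 5
x=2: res = 5+2 = 7
x=3: res = 7+2 = 9
x=4: res = 9+2 = 11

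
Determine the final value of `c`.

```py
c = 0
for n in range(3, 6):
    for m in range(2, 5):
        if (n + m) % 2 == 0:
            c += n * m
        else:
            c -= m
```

33

n=3,m=2: odd sum, c = 0-2 = -2
n=3,m=3: even sum, c = (-2)+9 = 7
n=3,m=4: odd sum, c = 7-4 = 3
n=4,m=2: even sum, c = 3+8 = 11
n=4,m=3: odd sum, c = 11-3 = 8
n=4,m=4: even sum, c = 8+16 = 24
n=5,m=2: odd sum, c = 24-2 = 22
n=5,m=3: even sum, c = 22+15 = 37
n=5,m=4: odd sum, c = 37-4 = 33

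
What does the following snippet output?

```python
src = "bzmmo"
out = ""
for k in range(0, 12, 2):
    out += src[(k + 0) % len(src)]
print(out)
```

k=0: add src[0]='b' → 'b'
k=2: add src[2]='m' → 'bm'
k=4: add src[4]='o' → 'bmo'
k=6: add src[1]='z' → 'bmoz'
k=8: add src[3]='m' → 'bmozm'
k=10: add src[0]='b' → 'bmozmb'

bmozmb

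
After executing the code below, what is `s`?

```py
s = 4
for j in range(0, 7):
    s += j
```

j=0: s = 4+0 = 4
j=1: s = 4+1 = 5
j=2: s = 5+2 = 7
j=3: s = 7+3 = 10
j=4: s = 10+4 = 14
j=5: s = 14+5 = 19
j=6: s = 19+6 = 25

25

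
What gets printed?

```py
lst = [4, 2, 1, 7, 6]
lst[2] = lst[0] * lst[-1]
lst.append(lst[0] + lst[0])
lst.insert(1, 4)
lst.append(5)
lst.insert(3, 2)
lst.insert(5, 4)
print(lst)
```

lst[2] = lst[0]*lst[-1] = 4*6 = 24 → [4, 2, 24, 7, 6]
append lst[0]+lst[0] = 4+4 = 8 → [4, 2, 24, 7, 6, 8]
insert 4 at 1 → [4, 4, 2, 24, 7, 6, 8]
append 5 → [4, 4, 2, 24, 7, 6, 8, 5]
insert 2 at 3 → [4, 4, 2, 2, 24, 7, 6, 8, 5]
insert 4 at 5 → [4, 4, 2, 2, 24, 4, 7, 6, 8, 5]

[4, 4, 2, 2, 24, 4, 7, 6, 8, 5]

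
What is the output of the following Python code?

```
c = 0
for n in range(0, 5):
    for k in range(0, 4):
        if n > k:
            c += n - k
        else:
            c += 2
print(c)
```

n=0,k=0: not 0>0, c = 0+2 = 2
n=0,k=1: not 0>1, c = 2+2 = 4
n=0,k=2: not 0>2, c = 4+2 = 6
n=0,k=3: not 0>3, c = 6+2 = 8
n=1,k=0: 1>0, c = 8+1 = 9
n=1,k=1: not 1>1, c = 9+2 = 11
n=1,k=2: not 1>2, c = 11+2 = 13
n=1,k=3: not 1>3, c = 13+2 = 15
n=2,k=0: 2>0, c = 15+2 = 17
n=2,k=1: 2>1, c = 17+1 = 18
n=2,k=2: not 2>2, c = 18+2 = 20
n=2,k=3: not 2>3, c = 20+2 = 22
n=3,k=0: 3>0, c = 22+3 = 25
n=3,k=1: 3>1, c = 25+2 = 27
n=3,k=2: 3>2, c = 27+1 = 28
n=3,k=3: not 3>3, c = 28+2 = 30
n=4,k=0: 4>0, c = 30+4 = 34
n=4,k=1: 4>1, c = 34+3 = 37
n=4,k=2: 4>2, c = 37+2 = 39
n=4,k=3: 4>3, c = 39+1 = 40

40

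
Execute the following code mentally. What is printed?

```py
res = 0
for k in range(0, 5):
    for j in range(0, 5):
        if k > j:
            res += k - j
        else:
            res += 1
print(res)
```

35

k=0,j=0: not 0>0, res = 0+1 = 1
k=0,j=1: not 0>1, res = 1+1 = 2
k=0,j=2: not 0>2, res = 2+1 = 3
k=0,j=3: not 0>3, res = 3+1 = 4
k=0,j=4: not 0>4, res = 4+1 = 5
k=1,j=0: 1>0, res = 5+1 = 6
k=1,j=1: not 1>1, res = 6+1 = 7
k=1,j=2: not 1>2, res = 7+1 = 8
k=1,j=3: not 1>3, res = 8+1 = 9
k=1,j=4: not 1>4, res = 9+1 = 10
k=2,j=0: 2>0, res = 10+2 = 12
k=2,j=1: 2>1, res = 12+1 = 13
k=2,j=2: not 2>2, res = 13+1 = 14
k=2,j=3: not 2>3, res = 14+1 = 15
k=2,j=4: not 2>4, res = 15+1 = 16
k=3,j=0: 3>0, res = 16+3 = 19
k=3,j=1: 3>1, res = 19+2 = 21
k=3,j=2: 3>2, res = 21+1 = 22
k=3,j=3: not 3>3, res = 22+1 = 23
k=3,j=4: not 3>4, res = 23+1 = 24
k=4,j=0: 4>0, res = 24+4 = 28
k=4,j=1: 4>1, res = 28+3 = 31
k=4,j=2: 4>2, res = 31+2 = 33
k=4,j=3: 4>3, res = 33+1 = 34
k=4,j=4: not 4>4, res = 34+1 = 35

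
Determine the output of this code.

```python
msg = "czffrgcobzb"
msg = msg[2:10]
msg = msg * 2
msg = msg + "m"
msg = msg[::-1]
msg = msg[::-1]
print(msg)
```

ffrgcobzffrgcobzm

slice [2:10] → 'ffrgcobz'
repeat ×2 → 'ffrgcobzffrgcobz'
+ 'm' → 'ffrgcobzffrgcobzm'
reverse → 'mzbocgrffzbocgrff'
reverse → 'ffrgcobzffrgcobzm'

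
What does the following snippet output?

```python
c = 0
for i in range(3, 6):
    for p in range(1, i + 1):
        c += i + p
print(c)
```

i=3,p=1: c = 0+4 = 4
i=3,p=2: c = 4+5 = 9
i=3,p=3: c = 9+6 = 15
i=4,p=1: c = 15+5 = 20
i=4,p=2: c = 20+6 = 26
i=4,p=3: c = 26+7 = 33
i=4,p=4: c = 33+8 = 41
i=5,p=1: c = 41+6 = 47
i=5,p=2: c = 47+7 = 54
i=5,p=3: c = 54+8 = 62
i=5,p=4: c = 62+9 = 71
i=5,p=5: c = 71+10 = 81

81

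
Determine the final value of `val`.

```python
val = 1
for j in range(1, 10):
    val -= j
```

j=1: val = 1-1 = 0
j=2: val = 0-2 = -2
j=3: val = (-2)-3 = -5
j=4: val = (-5)-4 = -9
j=5: val = (-9)-5 = -14
j=6: val = (-14)-6 = -20
j=7: val = (-20)-7 = -27
j=8: val = (-27)-8 = -35
j=9: val = (-35)-9 = -44

-44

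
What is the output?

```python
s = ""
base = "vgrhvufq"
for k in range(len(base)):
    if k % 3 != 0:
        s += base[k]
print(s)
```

k=0: skip
k=1: add 'g' → 'g'
k=2: add 'r' → 'gr'
k=3: skip
k=4: add 'v' → 'grv'
k=5: add 'u' → 'grvu'
k=6: skip
k=7: add 'q' → 'grvuq'

grvuq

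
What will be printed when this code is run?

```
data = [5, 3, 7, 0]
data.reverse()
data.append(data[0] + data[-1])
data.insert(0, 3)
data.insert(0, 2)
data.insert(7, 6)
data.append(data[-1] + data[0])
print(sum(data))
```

reverse → [0, 7, 3, 5]
append data[0]+data[-1] = 0+5 = 5 → [0, 7, 3, 5, 5]
insert 3 at 0 → [3, 0, 7, 3, 5, 5]
insert 2 at 0 → [2, 3, 0, 7, 3, 5, 5]
insert 6 at 7 → [2, 3, 0, 7, 3, 5, 5, 6]
append data[-1]+data[0] = 6+2 = 8 → [2, 3, 0, 7, 3, 5, 5, 6, 8]
sum = 39

39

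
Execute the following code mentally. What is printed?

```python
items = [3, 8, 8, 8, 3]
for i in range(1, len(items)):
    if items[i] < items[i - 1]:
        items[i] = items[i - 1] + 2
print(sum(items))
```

i=1: 8>=3, unchanged → [3, 8, 8, 8, 3]
i=2: 8>=8, unchanged → [3, 8, 8, 8, 3]
i=3: 8>=8, unchanged → [3, 8, 8, 8, 3]
i=4: 3<8, items[4] = 8+2 = 10 → [3, 8, 8, 8, 10]
sum = 37

37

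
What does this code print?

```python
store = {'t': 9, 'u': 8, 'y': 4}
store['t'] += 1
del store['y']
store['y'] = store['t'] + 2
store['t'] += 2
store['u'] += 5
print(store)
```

store['t'] = 9+1 = 10 → {'t': 10, 'u': 8, 'y': 4}
del 'y' → {'t': 10, 'u': 8}
store['y'] = store['t']+2 = 12 → {'t': 10, 'u': 8, 'y': 12}
store['t'] = 10+2 = 12 → {'t': 12, 'u': 8, 'y': 12}
store['u'] = 8+5 = 13 → {'t': 12, 'u': 13, 'y': 12}

{'t': 12, 'u': 13, 'y': 12}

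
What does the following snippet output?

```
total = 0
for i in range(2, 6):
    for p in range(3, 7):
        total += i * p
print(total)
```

i=2,p=3: total = 0+6 = 6
i=2,p=4: total = 6+8 = 14
i=2,p=5: total = 14+10 = 24
i=2,p=6: total = 24+12 = 36
i=3,p=3: total = 36+9 = 45
i=3,p=4: total = 45+12 = 57
i=3,p=5: total = 57+15 = 72
i=3,p=6: total = 72+18 = 90
i=4,p=3: total = 90+12 = 102
i=4,p=4: total = 102+16 = 118
i=4,p=5: total = 118+20 = 138
i=4,p=6: total = 138+24 = 162
i=5,p=3: total = 162+15 = 177
i=5,p=4: total = 177+20 = 197
i=5,p=5: total = 197+25 = 222
i=5,p=6: total = 222+30 = 252

252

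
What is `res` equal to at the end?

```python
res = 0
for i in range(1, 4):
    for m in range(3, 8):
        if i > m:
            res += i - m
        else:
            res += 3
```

45

i=1,m=3: not 1>3, res = 0+3 = 3
i=1,m=4: not 1>4, res = 3+3 = 6
i=1,m=5: not 1>5, res = 6+3 = 9
i=1,m=6: not 1>6, res = 9+3 = 12
i=1,m=7: not 1>7, res = 12+3 = 15
i=2,m=3: not 2>3, res = 15+3 = 18
i=2,m=4: not 2>4, res = 18+3 = 21
i=2,m=5: not 2>5, res = 21+3 = 24
i=2,m=6: not 2>6, res = 24+3 = 27
i=2,m=7: not 2>7, res = 27+3 = 30
i=3,m=3: not 3>3, res = 30+3 = 33
i=3,m=4: not 3>4, res = 33+3 = 36
i=3,m=5: not 3>5, res = 36+3 = 39
i=3,m=6: not 3>6, res = 39+3 = 42
i=3,m=7: not 3>7, res = 42+3 = 45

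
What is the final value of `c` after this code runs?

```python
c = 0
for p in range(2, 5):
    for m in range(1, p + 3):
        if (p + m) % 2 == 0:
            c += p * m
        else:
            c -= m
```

68

p=2,m=1: odd sum, c = 0-1 = -1
p=2,m=2: even sum, c = (-1)+4 = 3
p=2,m=3: odd sum, c = 3-3 = 0
p=2,m=4: even sum, c = 0+8 = 8
p=3,m=1: even sum, c = 8+3 = 11
p=3,m=2: odd sum, c = 11-2 = 9
p=3,m=3: even sum, c = 9+9 = 18
p=3,m=4: odd sum, c = 18-4 = 14
p=3,m=5: even sum, c = 14+15 = 29
p=4,m=1: odd sum, c = 29-1 = 28
p=4,m=2: even sum, c = 28+8 = 36
p=4,m=3: odd sum, c = 36-3 = 33
p=4,m=4: even sum, c = 33+16 = 49
p=4,m=5: odd sum, c = 49-5 = 44
p=4,m=6: even sum, c = 44+24 = 68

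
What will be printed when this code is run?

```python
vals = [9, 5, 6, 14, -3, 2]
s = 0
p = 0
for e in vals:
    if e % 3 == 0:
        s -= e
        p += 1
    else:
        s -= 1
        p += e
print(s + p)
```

9

e=9: %3==0, s = 0-9 = -9; p=1
e=5: not %3==0, s = (-9)-1 = -10; p=6
e=6: %3==0, s = (-10)-6 = -16; p=7
e=14: not %3==0, s = (-16)-1 = -17; p=21
e=-3: %3==0, s = (-17)-(-3) = -14; p=22
e=2: not %3==0, s = (-14)-1 = -15; p=24
s+p = (-15)+24 = 9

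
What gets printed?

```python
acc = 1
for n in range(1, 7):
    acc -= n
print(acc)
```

-20

n=1: acc = 1-1 = 0
n=2: acc = 0-2 = -2
n=3: acc = (-2)-3 = -5
n=4: acc = (-5)-4 = -9
n=5: acc = (-9)-5 = -14
n=6: acc = (-14)-6 = -20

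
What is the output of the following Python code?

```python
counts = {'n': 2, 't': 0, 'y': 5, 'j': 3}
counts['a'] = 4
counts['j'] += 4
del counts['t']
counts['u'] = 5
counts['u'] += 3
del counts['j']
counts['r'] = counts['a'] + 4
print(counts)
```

{'n': 2, 'y': 5, 'a': 4, 'u': 8, 'r': 8}

counts['a'] = 4 → {'n': 2, 't': 0, 'y': 5, 'j': 3, 'a': 4}
counts['j'] = 3+4 = 7 → {'n': 2, 't': 0, 'y': 5, 'j': 7, 'a': 4}
del 't' → {'n': 2, 'y': 5, 'j': 7, 'a': 4}
counts['u'] = 5 → {'n': 2, 'y': 5, 'j': 7, 'a': 4, 'u': 5}
counts['u'] = 5+3 = 8 → {'n': 2, 'y': 5, 'j': 7, 'a': 4, 'u': 8}
del 'j' → {'n': 2, 'y': 5, 'a': 4, 'u': 8}
counts['r'] = counts['a']+4 = 8 → {'n': 2, 'y': 5, 'a': 4, 'u': 8, 'r': 8}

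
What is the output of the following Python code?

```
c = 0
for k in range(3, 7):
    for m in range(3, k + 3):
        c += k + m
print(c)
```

k=3,m=3: c = 0+6 = 6
k=3,m=4: c = 6+7 = 13
k=3,m=5: c = 13+8 = 21
k=4,m=3: c = 21+7 = 28
k=4,m=4: c = 28+8 = 36
k=4,m=5: c = 36+9 = 45
k=4,m=6: c = 45+10 = 55
k=5,m=3: c = 55+8 = 63
k=5,m=4: c = 63+9 = 72
k=5,m=5: c = 72+10 = 82
k=5,m=6: c = 82+11 = 93
k=5,m=7: c = 93+12 = 105
k=6,m=3: c = 105+9 = 114
k=6,m=4: c = 114+10 = 124
k=6,m=5: c = 124+11 = 135
k=6,m=6: c = 135+12 = 147
k=6,m=7: c = 147+13 = 160
k=6,m=8: c = 160+14 = 174

174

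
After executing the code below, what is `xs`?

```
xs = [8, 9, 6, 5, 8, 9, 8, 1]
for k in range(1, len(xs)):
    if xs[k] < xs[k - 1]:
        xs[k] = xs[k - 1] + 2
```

k=1: 9>=8, unchanged → [8, 9, 6, 5, 8, 9, 8, 1]
k=2: 6<9, xs[2] = 9+2 = 11 → [8, 9, 11, 5, 8, 9, 8, 1]
k=3: 5<11, xs[3] = 11+2 = 13 → [8, 9, 11, 13, 8, 9, 8, 1]
k=4: 8<13, xs[4] = 13+2 = 15 → [8, 9, 11, 13, 15, 9, 8, 1]
k=5: 9<15, xs[5] = 15+2 = 17 → [8, 9, 11, 13, 15, 17, 8, 1]
k=6: 8<17, xs[6] = 17+2 = 19 → [8, 9, 11, 13, 15, 17, 19, 1]
k=7: 1<19, xs[7] = 19+2 = 21 → [8, 9, 11, 13, 15, 17, 19, 21]

[8, 9, 11, 13, 15, 17, 19, 21]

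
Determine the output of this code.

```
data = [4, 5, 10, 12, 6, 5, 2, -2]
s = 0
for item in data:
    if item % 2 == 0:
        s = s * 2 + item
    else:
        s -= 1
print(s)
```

374

item=4: even, s = 0*2+4 = 4
item=5: not even, s = 4-1 = 3
item=10: even, s = 3*2+10 = 16
item=12: even, s = 16*2+12 = 44
item=6: even, s = 44*2+6 = 94
item=5: not even, s = 94-1 = 93
item=2: even, s = 93*2+2 = 188
item=-2: even, s = 188*2+(-2) = 374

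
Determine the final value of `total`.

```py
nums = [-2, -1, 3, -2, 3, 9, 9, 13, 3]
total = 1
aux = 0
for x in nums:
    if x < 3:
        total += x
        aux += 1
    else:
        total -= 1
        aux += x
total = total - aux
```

-53

x=-2: <3, total = 1+(-2) = -1; aux=1
x=-1: <3, total = (-1)+(-1) = -2; aux=2
x=3: not <3, total = (-2)-1 = -3; aux=5
x=-2: <3, total = (-3)+(-2) = -5; aux=6
x=3: not <3, total = (-5)-1 = -6; aux=9
x=9: not <3, total = (-6)-1 = -7; aux=18
x=9: not <3, total = (-7)-1 = -8; aux=27
x=13: not <3, total = (-8)-1 = -9; aux=40
x=3: not <3, total = (-9)-1 = -10; aux=43
total-aux = (-10)-43 = -53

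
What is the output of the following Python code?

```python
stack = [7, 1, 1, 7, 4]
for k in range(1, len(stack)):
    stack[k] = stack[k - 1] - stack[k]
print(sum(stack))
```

k=1: stack[1] = 7-1 = 6 → [7, 6, 1, 7, 4]
k=2: stack[2] = 6-1 = 5 → [7, 6, 5, 7, 4]
k=3: stack[3] = 5-7 = -2 → [7, 6, 5, -2, 4]
k=4: stack[4] = (-2)-4 = -6 → [7, 6, 5, -2, -6]
sum = 10

10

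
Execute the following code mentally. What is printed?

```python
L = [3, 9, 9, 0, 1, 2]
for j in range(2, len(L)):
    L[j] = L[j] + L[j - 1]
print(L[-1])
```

21

j=2: L[2] = 9+9 = 18 → [3, 9, 18, 0, 1, 2]
j=3: L[3] = 0+18 = 18 → [3, 9, 18, 18, 1, 2]
j=4: L[4] = 1+18 = 19 → [3, 9, 18, 18, 19, 2]
j=5: L[5] = 2+19 = 21 → [3, 9, 18, 18, 19, 21]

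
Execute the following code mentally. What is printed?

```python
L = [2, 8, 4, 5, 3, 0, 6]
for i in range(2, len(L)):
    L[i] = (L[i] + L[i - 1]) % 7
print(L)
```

i=2: L[2] = (4+8)%7 = 5 → [2, 8, 5, 5, 3, 0, 6]
i=3: L[3] = (5+5)%7 = 3 → [2, 8, 5, 3, 3, 0, 6]
i=4: L[4] = (3+3)%7 = 6 → [2, 8, 5, 3, 6, 0, 6]
i=5: L[5] = (0+6)%7 = 6 → [2, 8, 5, 3, 6, 6, 6]
i=6: L[6] = (6+6)%7 = 5 → [2, 8, 5, 3, 6, 6, 5]

[2, 8, 5, 3, 6, 6, 5]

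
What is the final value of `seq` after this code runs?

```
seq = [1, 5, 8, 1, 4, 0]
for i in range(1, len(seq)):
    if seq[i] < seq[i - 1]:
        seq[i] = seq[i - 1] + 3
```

[1, 5, 8, 11, 14, 17]

i=1: 5>=1, unchanged → [1, 5, 8, 1, 4, 0]
i=2: 8>=5, unchanged → [1, 5, 8, 1, 4, 0]
i=3: 1<8, seq[3] = 8+3 = 11 → [1, 5, 8, 11, 4, 0]
i=4: 4<11, seq[4] = 11+3 = 14 → [1, 5, 8, 11, 14, 0]
i=5: 0<14, seq[5] = 14+3 = 17 → [1, 5, 8, 11, 14, 17]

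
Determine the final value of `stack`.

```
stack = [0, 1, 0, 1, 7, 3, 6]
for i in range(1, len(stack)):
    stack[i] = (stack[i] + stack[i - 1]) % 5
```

[0, 1, 1, 2, 4, 2, 3]

i=1: stack[1] = (1+0)%5 = 1 → [0, 1, 0, 1, 7, 3, 6]
i=2: stack[2] = (0+1)%5 = 1 → [0, 1, 1, 1, 7, 3, 6]
i=3: stack[3] = (1+1)%5 = 2 → [0, 1, 1, 2, 7, 3, 6]
i=4: stack[4] = (7+2)%5 = 4 → [0, 1, 1, 2, 4, 3, 6]
i=5: stack[5] = (3+4)%5 = 2 → [0, 1, 1, 2, 4, 2, 6]
i=6: stack[6] = (6+2)%5 = 3 → [0, 1, 1, 2, 4, 2, 3]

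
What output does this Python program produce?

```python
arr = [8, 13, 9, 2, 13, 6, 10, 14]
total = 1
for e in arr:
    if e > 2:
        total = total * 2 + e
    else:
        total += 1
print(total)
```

1378

e=8: >2, total = 1*2+8 = 10
e=13: >2, total = 10*2+13 = 33
e=9: >2, total = 33*2+9 = 75
e=2: not >2, total = 75+1 = 76
e=13: >2, total = 76*2+13 = 165
e=6: >2, total = 165*2+6 = 336
e=10: >2, total = 336*2+10 = 682
e=14: >2, total = 682*2+14 = 1378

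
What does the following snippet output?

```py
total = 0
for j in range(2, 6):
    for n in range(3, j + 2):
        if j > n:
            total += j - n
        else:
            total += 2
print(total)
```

18

j=2,n=3: not 2>3, total = 0+2 = 2
j=3,n=3: not 3>3, total = 2+2 = 4
j=3,n=4: not 3>4, total = 4+2 = 6
j=4,n=3: 4>3, total = 6+1 = 7
j=4,n=4: not 4>4, total = 7+2 = 9
j=4,n=5: not 4>5, total = 9+2 = 11
j=5,n=3: 5>3, total = 11+2 = 13
j=5,n=4: 5>4, total = 13+1 = 14
j=5,n=5: not 5>5, total = 14+2 = 16
j=5,n=6: not 5>6, total = 16+2 = 18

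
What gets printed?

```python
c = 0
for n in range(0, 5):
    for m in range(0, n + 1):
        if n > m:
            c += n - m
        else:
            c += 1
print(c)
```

25

n=0,m=0: not 0>0, c = 0+1 = 1
n=1,m=0: 1>0, c = 1+1 = 2
n=1,m=1: not 1>1, c = 2+1 = 3
n=2,m=0: 2>0, c = 3+2 = 5
n=2,m=1: 2>1, c = 5+1 = 6
n=2,m=2: not 2>2, c = 6+1 = 7
n=3,m=0: 3>0, c = 7+3 = 10
n=3,m=1: 3>1, c = 10+2 = 12
n=3,m=2: 3>2, c = 12+1 = 13
n=3,m=3: not 3>3, c = 13+1 = 14
n=4,m=0: 4>0, c = 14+4 = 18
n=4,m=1: 4>1, c = 18+3 = 21
n=4,m=2: 4>2, c = 21+2 = 23
n=4,m=3: 4>3, c = 23+1 = 24
n=4,m=4: not 4>4, c = 24+1 = 25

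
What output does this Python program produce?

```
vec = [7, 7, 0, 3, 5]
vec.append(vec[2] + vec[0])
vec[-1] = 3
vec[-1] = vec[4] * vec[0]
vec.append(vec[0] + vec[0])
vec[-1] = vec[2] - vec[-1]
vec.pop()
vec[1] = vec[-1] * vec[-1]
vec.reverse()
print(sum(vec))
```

append vec[2]+vec[0] = 0+7 = 7 → [7, 7, 0, 3, 5, 7]
vec[-1] = 3 → [7, 7, 0, 3, 5, 3]
vec[-1] = vec[4]*vec[0] = 5*7 = 35 → [7, 7, 0, 3, 5, 35]
append vec[0]+vec[0] = 7+7 = 14 → [7, 7, 0, 3, 5, 35, 14]
vec[-1] = vec[2]-vec[-1] = 0-14 = -14 → [7, 7, 0, 3, 5, 35, -14]
pop() removes -14 → [7, 7, 0, 3, 5, 35]
vec[1] = vec[-1]*vec[-1] = 35*35 = 1225 → [7, 1225, 0, 3, 5, 35]
reverse → [35, 5, 3, 0, 1225, 7]
sum = 1275

1275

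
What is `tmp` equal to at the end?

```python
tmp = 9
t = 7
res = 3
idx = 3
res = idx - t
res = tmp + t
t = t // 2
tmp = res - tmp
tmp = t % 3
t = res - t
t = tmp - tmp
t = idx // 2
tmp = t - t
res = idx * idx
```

0

res = 3-7 = -4
res = 9+7 = 16
t = 7//2 = 3
tmp = 16-9 = 7
tmp = 3%3 = 0
t = 16-3 = 13
t = 0-0 = 0
t = 3//2 = 1
tmp = 1-1 = 0
res = 3*3 = 9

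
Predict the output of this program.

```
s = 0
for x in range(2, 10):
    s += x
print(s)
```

x=2: s = 0+2 = 2
x=3: s = 2+3 = 5
x=4: s = 5+4 = 9
x=5: s = 9+5 = 14
x=6: s = 14+6 = 20
x=7: s = 20+7 = 27
x=8: s = 27+8 = 35
x=9: s = 35+9 = 44

44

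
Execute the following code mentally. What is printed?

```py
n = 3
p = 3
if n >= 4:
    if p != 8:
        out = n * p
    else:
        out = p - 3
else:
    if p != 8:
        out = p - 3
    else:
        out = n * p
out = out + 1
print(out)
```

n=3, p=3
n >= 4 is False; p != 8 is True
→ out = p - 3 = 0
out = 0+1 = 1

1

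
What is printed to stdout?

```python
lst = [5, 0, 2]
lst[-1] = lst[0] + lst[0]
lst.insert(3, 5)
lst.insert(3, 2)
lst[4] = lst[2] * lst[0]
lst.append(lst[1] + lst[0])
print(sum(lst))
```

72

lst[-1] = lst[0]+lst[0] = 5+5 = 10 → [5, 0, 10]
insert 5 at 3 → [5, 0, 10, 5]
insert 2 at 3 → [5, 0, 10, 2, 5]
lst[4] = lst[2]*lst[0] = 10*5 = 50 → [5, 0, 10, 2, 50]
append lst[1]+lst[0] = 0+5 = 5 → [5, 0, 10, 2, 50, 5]
sum = 72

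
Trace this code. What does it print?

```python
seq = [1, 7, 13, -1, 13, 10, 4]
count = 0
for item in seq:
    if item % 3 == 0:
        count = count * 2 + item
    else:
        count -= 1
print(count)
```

item=1: not %3==0, count = 0-1 = -1
item=7: not %3==0, count = (-1)-1 = -2
item=13: not %3==0, count = (-2)-1 = -3
item=-1: not %3==0, count = (-3)-1 = -4
item=13: not %3==0, count = (-4)-1 = -5
item=10: not %3==0, count = (-5)-1 = -6
item=4: not %3==0, count = (-6)-1 = -7

-7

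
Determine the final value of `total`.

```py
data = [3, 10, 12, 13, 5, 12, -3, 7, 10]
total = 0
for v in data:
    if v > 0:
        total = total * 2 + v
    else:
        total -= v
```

v=3: >0, total = 0*2+3 = 3
v=10: >0, total = 3*2+10 = 16
v=12: >0, total = 16*2+12 = 44
v=13: >0, total = 44*2+13 = 101
v=5: >0, total = 101*2+5 = 207
v=12: >0, total = 207*2+12 = 426
v=-3: not >0, total = 426-(-3) = 429
v=7: >0, total = 429*2+7 = 865
v=10: >0, total = 865*2+10 = 1740

1740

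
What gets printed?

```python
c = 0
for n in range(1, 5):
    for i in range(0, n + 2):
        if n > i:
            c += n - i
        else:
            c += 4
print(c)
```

52

n=1,i=0: 1>0, c = 0+1 = 1
n=1,i=1: not 1>1, c = 1+4 = 5
n=1,i=2: not 1>2, c = 5+4 = 9
n=2,i=0: 2>0, c = 9+2 = 11
n=2,i=1: 2>1, c = 11+1 = 12
n=2,i=2: not 2>2, c = 12+4 = 16
n=2,i=3: not 2>3, c = 16+4 = 20
n=3,i=0: 3>0, c = 20+3 = 23
n=3,i=1: 3>1, c = 23+2 = 25
n=3,i=2: 3>2, c = 25+1 = 26
n=3,i=3: not 3>3, c = 26+4 = 30
n=3,i=4: not 3>4, c = 30+4 = 34
n=4,i=0: 4>0, c = 34+4 = 38
n=4,i=1: 4>1, c = 38+3 = 41
n=4,i=2: 4>2, c = 41+2 = 43
n=4,i=3: 4>3, c = 43+1 = 44
n=4,i=4: not 4>4, c = 44+4 = 48
n=4,i=5: not 4>5, c = 48+4 = 52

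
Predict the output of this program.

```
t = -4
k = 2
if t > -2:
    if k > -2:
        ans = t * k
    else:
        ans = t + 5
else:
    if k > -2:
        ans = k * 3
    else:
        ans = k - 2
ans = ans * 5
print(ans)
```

t=-4, k=2
t > -2 is False; k > -2 is True
→ ans = k * 3 = 6
ans = 6*5 = 30

30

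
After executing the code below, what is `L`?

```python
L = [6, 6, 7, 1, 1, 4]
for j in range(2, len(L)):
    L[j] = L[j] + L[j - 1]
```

[6, 6, 13, 14, 15, 19]

j=2: L[2] = 7+6 = 13 → [6, 6, 13, 1, 1, 4]
j=3: L[3] = 1+13 = 14 → [6, 6, 13, 14, 1, 4]
j=4: L[4] = 1+14 = 15 → [6, 6, 13, 14, 15, 4]
j=5: L[5] = 4+15 = 19 → [6, 6, 13, 14, 15, 19]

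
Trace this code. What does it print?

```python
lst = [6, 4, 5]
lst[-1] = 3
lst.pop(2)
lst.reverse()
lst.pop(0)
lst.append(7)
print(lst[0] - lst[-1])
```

-1

lst[-1] = 3 → [6, 4, 3]
pop(2) removes 3 → [6, 4]
reverse → [4, 6]
pop(0) removes 4 → [6]
append 7 → [6, 7]
lst[0]-lst[-1] = 6-7 = -1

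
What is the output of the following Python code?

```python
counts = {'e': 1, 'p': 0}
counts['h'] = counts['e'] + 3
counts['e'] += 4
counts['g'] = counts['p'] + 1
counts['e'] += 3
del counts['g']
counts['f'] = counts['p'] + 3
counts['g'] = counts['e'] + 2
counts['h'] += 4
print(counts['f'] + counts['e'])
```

11

counts['h'] = counts['e']+3 = 4 → {'e': 1, 'p': 0, 'h': 4}
counts['e'] = 1+4 = 5 → {'e': 5, 'p': 0, 'h': 4}
counts['g'] = counts['p']+1 = 1 → {'e': 5, 'p': 0, 'h': 4, 'g': 1}
counts['e'] = 5+3 = 8 → {'e': 8, 'p': 0, 'h': 4, 'g': 1}
del 'g' → {'e': 8, 'p': 0, 'h': 4}
counts['f'] = counts['p']+3 = 3 → {'e': 8, 'p': 0, 'h': 4, 'f': 3}
counts['g'] = counts['e']+2 = 10 → {'e': 8, 'p': 0, 'h': 4, 'f': 3, 'g': 10}
counts['h'] = 4+4 = 8 → {'e': 8, 'p': 0, 'h': 8, 'f': 3, 'g': 10}
counts['f']+counts['e'] = 3+8 = 11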